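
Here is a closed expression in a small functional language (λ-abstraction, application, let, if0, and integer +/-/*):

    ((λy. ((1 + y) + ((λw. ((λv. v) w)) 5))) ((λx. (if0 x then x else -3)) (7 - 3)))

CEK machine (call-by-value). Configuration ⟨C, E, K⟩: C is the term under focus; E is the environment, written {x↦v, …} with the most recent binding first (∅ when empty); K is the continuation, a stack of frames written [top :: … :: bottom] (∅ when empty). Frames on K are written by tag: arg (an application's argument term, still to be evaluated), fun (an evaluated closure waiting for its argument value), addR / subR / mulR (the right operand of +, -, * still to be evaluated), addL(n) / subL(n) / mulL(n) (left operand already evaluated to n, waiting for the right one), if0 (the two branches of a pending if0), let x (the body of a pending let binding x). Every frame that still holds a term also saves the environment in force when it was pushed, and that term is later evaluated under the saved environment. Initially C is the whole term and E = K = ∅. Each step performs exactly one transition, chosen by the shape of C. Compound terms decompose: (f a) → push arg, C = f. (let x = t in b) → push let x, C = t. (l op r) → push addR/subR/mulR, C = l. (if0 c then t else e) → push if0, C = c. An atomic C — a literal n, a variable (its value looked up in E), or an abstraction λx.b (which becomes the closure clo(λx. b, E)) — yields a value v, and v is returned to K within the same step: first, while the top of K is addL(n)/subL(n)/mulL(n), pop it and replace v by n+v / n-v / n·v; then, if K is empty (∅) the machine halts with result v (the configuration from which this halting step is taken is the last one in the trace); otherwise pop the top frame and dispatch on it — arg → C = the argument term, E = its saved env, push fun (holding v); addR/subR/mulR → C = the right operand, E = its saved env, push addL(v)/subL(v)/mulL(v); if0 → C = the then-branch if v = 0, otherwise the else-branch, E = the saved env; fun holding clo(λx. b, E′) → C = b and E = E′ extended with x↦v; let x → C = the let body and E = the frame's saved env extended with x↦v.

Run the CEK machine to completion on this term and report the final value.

Answer: 3

Execution trace:
0. ⟨C=((λy. ((1 + y) + ((λw. ((λv. v) w)) 5))) ((λx. (if0 x then x else -3)) (7 - 3))); E=∅; K=∅⟩
1. ⟨C=(λy. ((1 + y) + ((λw. ((λv. v) w)) 5))); E=∅; K=[arg]⟩
2. ⟨C=((λx. (if0 x then x else -3)) (7 - 3)); E=∅; K=[fun]⟩
3. ⟨C=(λx. (if0 x then x else -3)); E=∅; K=[arg :: fun]⟩
4. ⟨C=(7 - 3); E=∅; K=[fun :: fun]⟩
5. ⟨C=7; E=∅; K=[subR :: fun :: fun]⟩
6. ⟨C=3; E=∅; K=[subL(7) :: fun :: fun]⟩
7. ⟨C=(if0 x then x else -3); E={x↦4}; K=[fun]⟩
8. ⟨C=x; E={x↦4}; K=[if0 :: fun]⟩
9. ⟨C=-3; E={x↦4}; K=[fun]⟩
10. ⟨C=((1 + y) + ((λw. ((λv. v) w)) 5)); E={y↦-3}; K=∅⟩
11. ⟨C=(1 + y); E={y↦-3}; K=[addR]⟩
12. ⟨C=1; E={y↦-3}; K=[addR :: addR]⟩
13. ⟨C=y; E={y↦-3}; K=[addL(1) :: addR]⟩
14. ⟨C=((λw. ((λv. v) w)) 5); E={y↦-3}; K=[addL(-2)]⟩
15. ⟨C=(λw. ((λv. v) w)); E={y↦-3}; K=[arg :: addL(-2)]⟩
16. ⟨C=5; E={y↦-3}; K=[fun :: addL(-2)]⟩
17. ⟨C=((λv. v) w); E={w↦5, y↦-3}; K=[addL(-2)]⟩
18. ⟨C=(λv. v); E={w↦5, y↦-3}; K=[arg :: addL(-2)]⟩
19. ⟨C=w; E={w↦5, y↦-3}; K=[fun :: addL(-2)]⟩
20. ⟨C=v; E={v↦5, w↦5, y↦-3}; K=[addL(-2)]⟩
→ final value 3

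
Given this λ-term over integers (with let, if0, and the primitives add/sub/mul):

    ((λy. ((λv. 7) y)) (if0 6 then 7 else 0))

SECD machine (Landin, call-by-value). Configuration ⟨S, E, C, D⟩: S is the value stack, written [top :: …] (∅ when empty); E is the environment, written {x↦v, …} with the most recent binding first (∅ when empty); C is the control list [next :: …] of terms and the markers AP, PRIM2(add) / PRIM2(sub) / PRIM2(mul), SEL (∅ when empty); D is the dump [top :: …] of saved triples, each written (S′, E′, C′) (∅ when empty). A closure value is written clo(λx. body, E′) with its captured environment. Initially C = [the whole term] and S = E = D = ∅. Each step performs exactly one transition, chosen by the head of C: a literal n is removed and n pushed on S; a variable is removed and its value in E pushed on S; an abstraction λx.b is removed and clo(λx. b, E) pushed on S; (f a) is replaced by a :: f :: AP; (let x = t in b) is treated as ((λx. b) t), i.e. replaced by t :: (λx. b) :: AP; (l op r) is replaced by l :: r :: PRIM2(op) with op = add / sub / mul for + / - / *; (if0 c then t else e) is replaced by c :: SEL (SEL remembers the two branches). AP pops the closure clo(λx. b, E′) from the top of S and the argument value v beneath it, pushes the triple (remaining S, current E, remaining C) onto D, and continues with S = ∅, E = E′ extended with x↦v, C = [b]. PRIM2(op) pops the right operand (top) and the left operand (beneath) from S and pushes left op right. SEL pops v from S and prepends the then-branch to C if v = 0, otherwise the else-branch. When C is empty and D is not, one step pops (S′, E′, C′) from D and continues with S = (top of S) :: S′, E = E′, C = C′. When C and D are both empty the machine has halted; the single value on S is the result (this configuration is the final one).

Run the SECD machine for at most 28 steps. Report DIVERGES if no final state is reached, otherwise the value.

Answer: 7

Derivation:
0. <S=∅, E=∅, C=[((λy. ((λv. 7) y)) (if0 6 then 7 else 0))], D=∅>
1. <S=∅, E=∅, C=[(if0 6 then 7 else 0) :: (λy. ((λv. 7) y)) :: AP], D=∅>
2. <S=∅, E=∅, C=[6 :: SEL :: (λy. ((λv. 7) y)) :: AP], D=∅>
3. <S=[6], E=∅, C=[SEL :: (λy. ((λv. 7) y)) :: AP], D=∅>
4. <S=∅, E=∅, C=[0 :: (λy. ((λv. 7) y)) :: AP], D=∅>
5. <S=[0], E=∅, C=[(λy. ((λv. 7) y)) :: AP], D=∅>
6. <S=[clo(λy. ((λv. 7) y), ∅) :: 0], E=∅, C=[AP], D=∅>
7. <S=∅, E={y↦0}, C=[((λv. 7) y)], D=[(∅, ∅, ∅)]>
8. <S=∅, E={y↦0}, C=[y :: (λv. 7) :: AP], D=[(∅, ∅, ∅)]>
9. <S=[0], E={y↦0}, C=[(λv. 7) :: AP], D=[(∅, ∅, ∅)]>
10. <S=[clo(λv. 7, {y↦0}) :: 0], E={y↦0}, C=[AP], D=[(∅, ∅, ∅)]>
11. <S=∅, E={v↦0, y↦0}, C=[7], D=[(∅, {y↦0}, ∅) :: (∅, ∅, ∅)]>
12. <S=[7], E={v↦0, y↦0}, C=∅, D=[(∅, {y↦0}, ∅) :: (∅, ∅, ∅)]>
13. <S=[7], E={y↦0}, C=∅, D=[(∅, ∅, ∅)]>
14. <S=[7], E=∅, C=∅, D=∅>
→ final value 7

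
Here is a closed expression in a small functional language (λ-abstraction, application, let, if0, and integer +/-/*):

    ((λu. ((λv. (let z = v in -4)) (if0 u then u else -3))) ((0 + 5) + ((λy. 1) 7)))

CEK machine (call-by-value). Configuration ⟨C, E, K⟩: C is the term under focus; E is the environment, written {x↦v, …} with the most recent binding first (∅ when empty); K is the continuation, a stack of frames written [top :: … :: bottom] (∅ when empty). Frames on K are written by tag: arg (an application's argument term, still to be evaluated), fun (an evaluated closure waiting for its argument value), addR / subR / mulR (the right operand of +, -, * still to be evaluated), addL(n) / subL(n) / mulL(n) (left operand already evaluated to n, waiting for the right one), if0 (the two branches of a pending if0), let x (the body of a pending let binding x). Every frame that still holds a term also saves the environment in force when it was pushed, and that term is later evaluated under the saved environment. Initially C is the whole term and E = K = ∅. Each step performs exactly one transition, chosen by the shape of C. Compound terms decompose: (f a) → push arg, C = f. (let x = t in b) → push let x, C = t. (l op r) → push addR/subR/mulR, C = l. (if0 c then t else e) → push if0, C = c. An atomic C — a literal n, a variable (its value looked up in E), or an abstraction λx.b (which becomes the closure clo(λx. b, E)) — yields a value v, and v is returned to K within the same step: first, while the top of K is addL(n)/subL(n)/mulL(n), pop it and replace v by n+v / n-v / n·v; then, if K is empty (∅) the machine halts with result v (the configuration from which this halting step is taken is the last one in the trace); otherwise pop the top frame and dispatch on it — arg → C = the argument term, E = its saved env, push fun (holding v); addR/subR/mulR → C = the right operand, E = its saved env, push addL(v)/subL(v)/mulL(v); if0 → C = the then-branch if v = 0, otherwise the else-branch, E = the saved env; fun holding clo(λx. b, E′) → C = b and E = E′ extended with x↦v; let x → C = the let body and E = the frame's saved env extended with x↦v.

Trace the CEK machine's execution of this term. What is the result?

0. [C=((λu. ((λv. (let z = v in -4)) (if0 u then u else -3))) ((0 + 5) + ((λy. 1) 7))) | E=∅ | K=∅]
1. [C=(λu. ((λv. (let z = v in -4)) (if0 u then u else -3))) | E=∅ | K=[arg]]
2. [C=((0 + 5) + ((λy. 1) 7)) | E=∅ | K=[fun]]
3. [C=(0 + 5) | E=∅ | K=[addR :: fun]]
4. [C=0 | E=∅ | K=[addR :: addR :: fun]]
5. [C=5 | E=∅ | K=[addL(0) :: addR :: fun]]
6. [C=((λy. 1) 7) | E=∅ | K=[addL(5) :: fun]]
7. [C=(λy. 1) | E=∅ | K=[arg :: addL(5) :: fun]]
8. [C=7 | E=∅ | K=[fun :: addL(5) :: fun]]
9. [C=1 | E={y↦7} | K=[addL(5) :: fun]]
10. [C=((λv. (let z = v in -4)) (if0 u then u else -3)) | E={u↦6} | K=∅]
11. [C=(λv. (let z = v in -4)) | E={u↦6} | K=[arg]]
12. [C=(if0 u then u else -3) | E={u↦6} | K=[fun]]
13. [C=u | E={u↦6} | K=[if0 :: fun]]
14. [C=-3 | E={u↦6} | K=[fun]]
15. [C=(let z = v in -4) | E={v↦-3, u↦6} | K=∅]
16. [C=v | E={v↦-3, u↦6} | K=[let z]]
17. [C=-4 | E={z↦-3, v↦-3, u↦6} | K=∅]
→ final value -4

Answer: -4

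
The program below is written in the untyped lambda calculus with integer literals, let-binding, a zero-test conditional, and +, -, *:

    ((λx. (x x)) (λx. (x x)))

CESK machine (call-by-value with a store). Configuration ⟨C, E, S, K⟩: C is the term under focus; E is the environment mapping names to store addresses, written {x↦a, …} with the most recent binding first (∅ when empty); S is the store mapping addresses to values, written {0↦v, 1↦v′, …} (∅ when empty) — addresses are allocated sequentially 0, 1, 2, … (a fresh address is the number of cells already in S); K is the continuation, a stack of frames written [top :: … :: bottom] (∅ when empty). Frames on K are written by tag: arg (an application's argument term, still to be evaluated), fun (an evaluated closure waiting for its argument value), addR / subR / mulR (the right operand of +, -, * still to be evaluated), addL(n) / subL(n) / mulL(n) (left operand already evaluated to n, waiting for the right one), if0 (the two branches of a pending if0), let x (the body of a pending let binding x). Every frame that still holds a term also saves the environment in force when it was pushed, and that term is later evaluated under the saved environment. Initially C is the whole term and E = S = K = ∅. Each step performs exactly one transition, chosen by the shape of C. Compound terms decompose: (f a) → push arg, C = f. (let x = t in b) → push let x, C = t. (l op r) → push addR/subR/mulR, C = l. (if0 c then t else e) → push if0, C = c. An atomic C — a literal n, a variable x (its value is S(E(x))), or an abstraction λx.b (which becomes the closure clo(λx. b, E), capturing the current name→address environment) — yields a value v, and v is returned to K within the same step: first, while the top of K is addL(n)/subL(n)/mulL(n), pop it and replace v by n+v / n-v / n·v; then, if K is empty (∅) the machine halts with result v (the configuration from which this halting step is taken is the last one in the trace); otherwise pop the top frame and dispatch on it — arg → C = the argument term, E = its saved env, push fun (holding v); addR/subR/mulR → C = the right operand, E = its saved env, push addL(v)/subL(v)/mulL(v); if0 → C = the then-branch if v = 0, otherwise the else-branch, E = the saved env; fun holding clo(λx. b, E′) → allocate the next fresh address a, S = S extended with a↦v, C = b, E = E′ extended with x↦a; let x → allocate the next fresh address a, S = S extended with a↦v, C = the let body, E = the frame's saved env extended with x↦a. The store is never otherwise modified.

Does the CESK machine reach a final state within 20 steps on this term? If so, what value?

t=0: [C=((λx. (x x)) (λx. (x x))) | E=∅ | S=∅ | K=∅]
t=1: [C=(λx. (x x)) | E=∅ | S=∅ | K=[arg]]
t=2: [C=(λx. (x x)) | E=∅ | S=∅ | K=[fun]]
t=3: [C=(x x) | E={x↦0} | S={0↦clo(λx. (x x), ∅)} | K=∅]
t=4: [C=x | E={x↦0} | S={0↦clo(λx. (x x), ∅)} | K=[arg]]
t=5: [C=x | E={x↦0} | S={0↦clo(λx. (x x), ∅)} | K=[fun]]
t=6: [C=(x x) | E={x↦1} | S={0↦clo(λx. (x x), ∅), 1↦clo(λx. (x x), ∅)} | K=∅]
t=7: [C=x | E={x↦1} | S={0↦clo(λx. (x x), ∅), 1↦clo(λx. (x x), ∅)} | K=[arg]]
t=8: [C=x | E={x↦1} | S={0↦clo(λx. (x x), ∅), 1↦clo(λx. (x x), ∅)} | K=[fun]]
t=9: [C=(x x) | E={x↦2} | S={0↦clo(λx. (x x), ∅), 1↦clo(λx. (x x), ∅), 2↦clo(λx. (x x), ∅)} | K=∅]
t=10: [C=x | E={x↦2} | S={0↦clo(λx. (x x), ∅), 1↦clo(λx. (x x), ∅), 2↦clo(λx. (x x), ∅)} | K=[arg]]
t=11: [C=x | E={x↦2} | S={0↦clo(λx. (x x), ∅), 1↦clo(λx. (x x), ∅), 2↦clo(λx. (x x), ∅)} | K=[fun]]
t=12: [C=(x x) | E={x↦3} | S={0↦clo(λx. (x x), ∅), 1↦clo(λx. (x x), ∅), 2↦clo(λx. (x x), ∅), 3↦clo(λx. (x x), ∅)} | K=∅]
t=13: [C=x | E={x↦3} | S={0↦clo(λx. (x x), ∅), 1↦clo(λx. (x x), ∅), 2↦clo(λx. (x x), ∅), 3↦clo(λx. (x x), ∅)} | K=[arg]]
t=14: [C=x | E={x↦3} | S={0↦clo(λx. (x x), ∅), 1↦clo(λx. (x x), ∅), 2↦clo(λx. (x x), ∅), 3↦clo(λx. (x x), ∅)} | K=[fun]]
t=15: [C=(x x) | E={x↦4} | S={0↦clo(λx. (x x), ∅), 1↦clo(λx. (x x), ∅), 2↦clo(λx. (x x), ∅), 3↦clo(λx. (x x), ∅), 4↦clo(λx. (x x), ∅)} | K=∅]
t=16: [C=x | E={x↦4} | S={0↦clo(λx. (x x), ∅), 1↦clo(λx. (x x), ∅), 2↦clo(λx. (x x), ∅), 3↦clo(λx. (x x), ∅), 4↦clo(λx. (x x), ∅)} | K=[arg]]
t=17: [C=x | E={x↦4} | S={0↦clo(λx. (x x), ∅), 1↦clo(λx. (x x), ∅), 2↦clo(λx. (x x), ∅), 3↦clo(λx. (x x), ∅), 4↦clo(λx. (x x), ∅)} | K=[fun]]
t=18: [C=(x x) | E={x↦5} | S={0↦clo(λx. (x x), ∅), 1↦clo(λx. (x x), ∅), 2↦clo(λx. (x x), ∅), 3↦clo(λx. (x x), ∅), 4↦clo(λx. (x x), ∅), 5↦clo(λx. (x x), ∅)} | K=∅]
t=19: [C=x | E={x↦5} | S={0↦clo(λx. (x x), ∅), 1↦clo(λx. (x x), ∅), 2↦clo(λx. (x x), ∅), 3↦clo(λx. (x x), ∅), 4↦clo(λx. (x x), ∅), 5↦clo(λx. (x x), ∅)} | K=[arg]]
t=20: [C=x | E={x↦5} | S={0↦clo(λx. (x x), ∅), 1↦clo(λx. (x x), ∅), 2↦clo(λx. (x x), ∅), 3↦clo(λx. (x x), ∅), 4↦clo(λx. (x x), ∅), 5↦clo(λx. (x x), ∅)} | K=[fun]]
→ 20 transitions taken and the configuration is still not final: no result within 20 steps

Answer: DIVERGES (no final state within 20 steps)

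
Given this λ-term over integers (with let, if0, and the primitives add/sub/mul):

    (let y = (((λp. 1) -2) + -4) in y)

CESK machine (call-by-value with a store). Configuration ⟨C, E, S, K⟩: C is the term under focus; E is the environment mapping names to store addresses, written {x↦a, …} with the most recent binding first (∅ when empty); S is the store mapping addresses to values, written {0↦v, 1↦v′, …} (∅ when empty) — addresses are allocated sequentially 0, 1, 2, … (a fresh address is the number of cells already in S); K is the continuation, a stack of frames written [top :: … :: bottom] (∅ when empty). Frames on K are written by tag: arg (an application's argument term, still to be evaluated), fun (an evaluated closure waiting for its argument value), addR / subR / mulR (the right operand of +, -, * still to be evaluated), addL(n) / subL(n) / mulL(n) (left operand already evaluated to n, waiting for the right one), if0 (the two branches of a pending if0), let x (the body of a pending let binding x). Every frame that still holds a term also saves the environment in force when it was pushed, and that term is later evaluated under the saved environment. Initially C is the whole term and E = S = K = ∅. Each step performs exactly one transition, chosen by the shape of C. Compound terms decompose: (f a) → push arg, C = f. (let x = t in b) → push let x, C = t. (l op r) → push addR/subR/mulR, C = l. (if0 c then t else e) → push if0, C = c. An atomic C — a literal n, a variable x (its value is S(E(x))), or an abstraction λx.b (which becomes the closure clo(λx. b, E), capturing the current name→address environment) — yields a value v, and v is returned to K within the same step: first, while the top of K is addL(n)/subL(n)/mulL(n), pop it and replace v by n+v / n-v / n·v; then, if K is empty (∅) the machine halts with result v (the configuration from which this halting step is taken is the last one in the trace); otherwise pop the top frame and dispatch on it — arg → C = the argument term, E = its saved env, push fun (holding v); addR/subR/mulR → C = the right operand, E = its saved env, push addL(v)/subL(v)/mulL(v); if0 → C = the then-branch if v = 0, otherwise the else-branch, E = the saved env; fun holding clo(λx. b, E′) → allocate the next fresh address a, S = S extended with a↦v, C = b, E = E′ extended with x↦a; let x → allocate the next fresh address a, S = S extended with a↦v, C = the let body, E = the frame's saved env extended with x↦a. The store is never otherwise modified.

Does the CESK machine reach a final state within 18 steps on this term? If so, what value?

[0] ⟨C=(let y = (((λp. 1) -2) + -4) in y); E=∅; S=∅; K=∅⟩
[1] ⟨C=(((λp. 1) -2) + -4); E=∅; S=∅; K=[let y]⟩
[2] ⟨C=((λp. 1) -2); E=∅; S=∅; K=[addR :: let y]⟩
[3] ⟨C=(λp. 1); E=∅; S=∅; K=[arg :: addR :: let y]⟩
[4] ⟨C=-2; E=∅; S=∅; K=[fun :: addR :: let y]⟩
[5] ⟨C=1; E={p↦0}; S={0↦-2}; K=[addR :: let y]⟩
[6] ⟨C=-4; E=∅; S={0↦-2}; K=[addL(1) :: let y]⟩
[7] ⟨C=y; E={y↦1}; S={0↦-2, 1↦-3}; K=∅⟩
→ final value -3

Answer: -3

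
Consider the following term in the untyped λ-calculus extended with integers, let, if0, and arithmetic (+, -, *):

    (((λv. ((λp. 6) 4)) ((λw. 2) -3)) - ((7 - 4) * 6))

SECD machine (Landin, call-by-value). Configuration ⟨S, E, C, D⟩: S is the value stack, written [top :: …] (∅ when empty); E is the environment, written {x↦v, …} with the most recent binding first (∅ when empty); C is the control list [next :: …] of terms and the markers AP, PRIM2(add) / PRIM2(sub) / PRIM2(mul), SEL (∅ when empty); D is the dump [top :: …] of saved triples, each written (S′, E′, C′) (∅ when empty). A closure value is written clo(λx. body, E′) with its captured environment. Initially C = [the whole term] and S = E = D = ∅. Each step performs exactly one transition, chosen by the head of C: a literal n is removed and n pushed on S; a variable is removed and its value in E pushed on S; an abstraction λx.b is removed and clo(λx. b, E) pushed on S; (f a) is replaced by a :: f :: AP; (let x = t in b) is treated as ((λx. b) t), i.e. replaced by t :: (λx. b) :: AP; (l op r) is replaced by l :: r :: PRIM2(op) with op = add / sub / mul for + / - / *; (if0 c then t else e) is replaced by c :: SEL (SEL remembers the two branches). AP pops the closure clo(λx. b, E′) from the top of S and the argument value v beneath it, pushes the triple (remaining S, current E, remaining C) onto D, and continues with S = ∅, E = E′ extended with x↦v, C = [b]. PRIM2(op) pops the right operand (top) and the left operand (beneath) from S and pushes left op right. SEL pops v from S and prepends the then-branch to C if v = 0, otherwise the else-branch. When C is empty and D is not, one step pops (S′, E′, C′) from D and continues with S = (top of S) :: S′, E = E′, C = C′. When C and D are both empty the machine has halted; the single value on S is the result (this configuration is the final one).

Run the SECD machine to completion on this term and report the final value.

Answer: -12

Machine steps:
t=0: ⟨S=∅; E=∅; C=[(((λv. ((λp. 6) 4)) ((λw. 2) -3)) - ((7 - 4) * 6))]; D=∅⟩
t=1: ⟨S=∅; E=∅; C=[((λv. ((λp. 6) 4)) ((λw. 2) -3)) :: ((7 - 4) * 6) :: PRIM2(sub)]; D=∅⟩
t=2: ⟨S=∅; E=∅; C=[((λw. 2) -3) :: (λv. ((λp. 6) 4)) :: AP :: ((7 - 4) * 6) :: PRIM2(sub)]; D=∅⟩
t=3: ⟨S=∅; E=∅; C=[-3 :: (λw. 2) :: AP :: (λv. ((λp. 6) 4)) :: AP :: ((7 - 4) * 6) :: PRIM2(sub)]; D=∅⟩
t=4: ⟨S=[-3]; E=∅; C=[(λw. 2) :: AP :: (λv. ((λp. 6) 4)) :: AP :: ((7 - 4) * 6) :: PRIM2(sub)]; D=∅⟩
t=5: ⟨S=[clo(λw. 2, ∅) :: -3]; E=∅; C=[AP :: (λv. ((λp. 6) 4)) :: AP :: ((7 - 4) * 6) :: PRIM2(sub)]; D=∅⟩
t=6: ⟨S=∅; E={w↦-3}; C=[2]; D=[(∅, ∅, [(λv. ((λp. 6) 4)) :: AP :: ((7 - 4) * 6) :: PRIM2(sub)])]⟩
t=7: ⟨S=[2]; E={w↦-3}; C=∅; D=[(∅, ∅, [(λv. ((λp. 6) 4)) :: AP :: ((7 - 4) * 6) :: PRIM2(sub)])]⟩
t=8: ⟨S=[2]; E=∅; C=[(λv. ((λp. 6) 4)) :: AP :: ((7 - 4) * 6) :: PRIM2(sub)]; D=∅⟩
t=9: ⟨S=[clo(λv. ((λp. 6) 4), ∅) :: 2]; E=∅; C=[AP :: ((7 - 4) * 6) :: PRIM2(sub)]; D=∅⟩
t=10: ⟨S=∅; E={v↦2}; C=[((λp. 6) 4)]; D=[(∅, ∅, [((7 - 4) * 6) :: PRIM2(sub)])]⟩
t=11: ⟨S=∅; E={v↦2}; C=[4 :: (λp. 6) :: AP]; D=[(∅, ∅, [((7 - 4) * 6) :: PRIM2(sub)])]⟩
t=12: ⟨S=[4]; E={v↦2}; C=[(λp. 6) :: AP]; D=[(∅, ∅, [((7 - 4) * 6) :: PRIM2(sub)])]⟩
t=13: ⟨S=[clo(λp. 6, {v↦2}) :: 4]; E={v↦2}; C=[AP]; D=[(∅, ∅, [((7 - 4) * 6) :: PRIM2(sub)])]⟩
t=14: ⟨S=∅; E={p↦4, v↦2}; C=[6]; D=[(∅, {v↦2}, ∅) :: (∅, ∅, [((7 - 4) * 6) :: PRIM2(sub)])]⟩
t=15: ⟨S=[6]; E={p↦4, v↦2}; C=∅; D=[(∅, {v↦2}, ∅) :: (∅, ∅, [((7 - 4) * 6) :: PRIM2(sub)])]⟩
t=16: ⟨S=[6]; E={v↦2}; C=∅; D=[(∅, ∅, [((7 - 4) * 6) :: PRIM2(sub)])]⟩
t=17: ⟨S=[6]; E=∅; C=[((7 - 4) * 6) :: PRIM2(sub)]; D=∅⟩
t=18: ⟨S=[6]; E=∅; C=[(7 - 4) :: 6 :: PRIM2(mul) :: PRIM2(sub)]; D=∅⟩
t=19: ⟨S=[6]; E=∅; C=[7 :: 4 :: PRIM2(sub) :: 6 :: PRIM2(mul) :: PRIM2(sub)]; D=∅⟩
t=20: ⟨S=[7 :: 6]; E=∅; C=[4 :: PRIM2(sub) :: 6 :: PRIM2(mul) :: PRIM2(sub)]; D=∅⟩
t=21: ⟨S=[4 :: 7 :: 6]; E=∅; C=[PRIM2(sub) :: 6 :: PRIM2(mul) :: PRIM2(sub)]; D=∅⟩
t=22: ⟨S=[3 :: 6]; E=∅; C=[6 :: PRIM2(mul) :: PRIM2(sub)]; D=∅⟩
t=23: ⟨S=[6 :: 3 :: 6]; E=∅; C=[PRIM2(mul) :: PRIM2(sub)]; D=∅⟩
t=24: ⟨S=[18 :: 6]; E=∅; C=[PRIM2(sub)]; D=∅⟩
t=25: ⟨S=[-12]; E=∅; C=∅; D=∅⟩
→ final value -12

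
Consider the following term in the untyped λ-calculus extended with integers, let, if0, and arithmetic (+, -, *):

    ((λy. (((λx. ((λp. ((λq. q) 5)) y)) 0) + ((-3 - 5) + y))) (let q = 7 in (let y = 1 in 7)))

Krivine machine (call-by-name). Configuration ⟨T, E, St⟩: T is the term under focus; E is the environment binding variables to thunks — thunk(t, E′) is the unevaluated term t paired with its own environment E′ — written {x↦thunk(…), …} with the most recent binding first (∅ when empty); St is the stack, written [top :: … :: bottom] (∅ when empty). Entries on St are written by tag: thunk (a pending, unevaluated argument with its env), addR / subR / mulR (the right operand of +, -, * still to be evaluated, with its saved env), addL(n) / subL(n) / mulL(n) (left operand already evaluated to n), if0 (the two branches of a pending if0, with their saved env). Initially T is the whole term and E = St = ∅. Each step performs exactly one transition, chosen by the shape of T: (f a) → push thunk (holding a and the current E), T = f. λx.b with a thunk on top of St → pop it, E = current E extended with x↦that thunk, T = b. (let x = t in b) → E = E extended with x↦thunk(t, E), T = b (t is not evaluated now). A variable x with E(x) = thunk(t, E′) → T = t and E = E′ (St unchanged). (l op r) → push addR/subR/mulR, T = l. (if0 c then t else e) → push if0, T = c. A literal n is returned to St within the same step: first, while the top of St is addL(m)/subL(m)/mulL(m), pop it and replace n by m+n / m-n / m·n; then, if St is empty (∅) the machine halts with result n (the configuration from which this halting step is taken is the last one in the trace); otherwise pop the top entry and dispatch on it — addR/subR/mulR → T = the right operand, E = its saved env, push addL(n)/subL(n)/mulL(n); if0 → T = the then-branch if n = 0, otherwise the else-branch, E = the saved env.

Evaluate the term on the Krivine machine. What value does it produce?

0. ⟨T=((λy. (((λx. ((λp. ((λq. q) 5)) y)) 0) + ((-3 - 5) + y))) (let q = 7 in (let y = 1 in 7))); E=∅; St=∅⟩
1. ⟨T=(λy. (((λx. ((λp. ((λq. q) 5)) y)) 0) + ((-3 - 5) + y))); E=∅; St=[thunk]⟩
2. ⟨T=(((λx. ((λp. ((λq. q) 5)) y)) 0) + ((-3 - 5) + y)); E={y↦thunk((let q = 7 in (let y = 1 in 7)), ∅)}; St=∅⟩
3. ⟨T=((λx. ((λp. ((λq. q) 5)) y)) 0); E={y↦thunk((let q = 7 in (let y = 1 in 7)), ∅)}; St=[addR]⟩
4. ⟨T=(λx. ((λp. ((λq. q) 5)) y)); E={y↦thunk((let q = 7 in (let y = 1 in 7)), ∅)}; St=[thunk :: addR]⟩
5. ⟨T=((λp. ((λq. q) 5)) y); E={x↦thunk(0, {y↦thunk((let q = 7 in (let y = 1 in 7)), ∅)}), y↦thunk((let q = 7 in (let y = 1 in 7)), ∅)}; St=[addR]⟩
6. ⟨T=(λp. ((λq. q) 5)); E={x↦thunk(0, {y↦thunk((let q = 7 in (let y = 1 in 7)), ∅)}), y↦thunk((let q = 7 in (let y = 1 in 7)), ∅)}; St=[thunk :: addR]⟩
7. ⟨T=((λq. q) 5); E={p↦thunk(y, {x↦thunk(0, {y↦thunk((let q = 7 in (let y = 1 in 7)), ∅)}), y↦thunk((let q = 7 in (let y = 1 in 7)), ∅)}), x↦thunk(0, {y↦thunk((let q = 7 in (let y = 1 in 7)), ∅)}), y↦thunk((let q = 7 in (let y = 1 in 7)), ∅)}; St=[addR]⟩
8. ⟨T=(λq. q); E={p↦thunk(y, {x↦thunk(0, {y↦thunk((let q = 7 in (let y = 1 in 7)), ∅)}), y↦thunk((let q = 7 in (let y = 1 in 7)), ∅)}), x↦thunk(0, {y↦thunk((let q = 7 in (let y = 1 in 7)), ∅)}), y↦thunk((let q = 7 in (let y = 1 in 7)), ∅)}; St=[thunk :: addR]⟩
9. ⟨T=q; E={q↦thunk(5, {p↦thunk(y, {x↦thunk(0, {y↦thunk((let q = 7 in (let y = 1 in 7)), ∅)}), y↦thunk((let q = 7 in (let y = 1 in 7)), ∅)}), x↦thunk(0, {y↦thunk((let q = 7 in (let y = 1 in 7)), ∅)}), y↦thunk((let q = 7 in (let y = 1 in 7)), ∅)}), p↦thunk(y, {x↦thunk(0, {y↦thunk((let q = 7 in (let y = 1 in 7)), ∅)}), y↦thunk((let q = 7 in (let y = 1 in 7)), ∅)}), x↦thunk(0, {y↦thunk((let q = 7 in (let y = 1 in 7)), ∅)}), y↦thunk((let q = 7 in (let y = 1 in 7)), ∅)}; St=[addR]⟩
10. ⟨T=5; E={p↦thunk(y, {x↦thunk(0, {y↦thunk((let q = 7 in (let y = 1 in 7)), ∅)}), y↦thunk((let q = 7 in (let y = 1 in 7)), ∅)}), x↦thunk(0, {y↦thunk((let q = 7 in (let y = 1 in 7)), ∅)}), y↦thunk((let q = 7 in (let y = 1 in 7)), ∅)}; St=[addR]⟩
11. ⟨T=((-3 - 5) + y); E={y↦thunk((let q = 7 in (let y = 1 in 7)), ∅)}; St=[addL(5)]⟩
12. ⟨T=(-3 - 5); E={y↦thunk((let q = 7 in (let y = 1 in 7)), ∅)}; St=[addR :: addL(5)]⟩
13. ⟨T=-3; E={y↦thunk((let q = 7 in (let y = 1 in 7)), ∅)}; St=[subR :: addR :: addL(5)]⟩
14. ⟨T=5; E={y↦thunk((let q = 7 in (let y = 1 in 7)), ∅)}; St=[subL(-3) :: addR :: addL(5)]⟩
15. ⟨T=y; E={y↦thunk((let q = 7 in (let y = 1 in 7)), ∅)}; St=[addL(-8) :: addL(5)]⟩
16. ⟨T=(let q = 7 in (let y = 1 in 7)); E=∅; St=[addL(-8) :: addL(5)]⟩
17. ⟨T=(let y = 1 in 7); E={q↦thunk(7, ∅)}; St=[addL(-8) :: addL(5)]⟩
18. ⟨T=7; E={y↦thunk(1, {q↦thunk(7, ∅)}), q↦thunk(7, ∅)}; St=[addL(-8) :: addL(5)]⟩
→ final value 4

Answer: 4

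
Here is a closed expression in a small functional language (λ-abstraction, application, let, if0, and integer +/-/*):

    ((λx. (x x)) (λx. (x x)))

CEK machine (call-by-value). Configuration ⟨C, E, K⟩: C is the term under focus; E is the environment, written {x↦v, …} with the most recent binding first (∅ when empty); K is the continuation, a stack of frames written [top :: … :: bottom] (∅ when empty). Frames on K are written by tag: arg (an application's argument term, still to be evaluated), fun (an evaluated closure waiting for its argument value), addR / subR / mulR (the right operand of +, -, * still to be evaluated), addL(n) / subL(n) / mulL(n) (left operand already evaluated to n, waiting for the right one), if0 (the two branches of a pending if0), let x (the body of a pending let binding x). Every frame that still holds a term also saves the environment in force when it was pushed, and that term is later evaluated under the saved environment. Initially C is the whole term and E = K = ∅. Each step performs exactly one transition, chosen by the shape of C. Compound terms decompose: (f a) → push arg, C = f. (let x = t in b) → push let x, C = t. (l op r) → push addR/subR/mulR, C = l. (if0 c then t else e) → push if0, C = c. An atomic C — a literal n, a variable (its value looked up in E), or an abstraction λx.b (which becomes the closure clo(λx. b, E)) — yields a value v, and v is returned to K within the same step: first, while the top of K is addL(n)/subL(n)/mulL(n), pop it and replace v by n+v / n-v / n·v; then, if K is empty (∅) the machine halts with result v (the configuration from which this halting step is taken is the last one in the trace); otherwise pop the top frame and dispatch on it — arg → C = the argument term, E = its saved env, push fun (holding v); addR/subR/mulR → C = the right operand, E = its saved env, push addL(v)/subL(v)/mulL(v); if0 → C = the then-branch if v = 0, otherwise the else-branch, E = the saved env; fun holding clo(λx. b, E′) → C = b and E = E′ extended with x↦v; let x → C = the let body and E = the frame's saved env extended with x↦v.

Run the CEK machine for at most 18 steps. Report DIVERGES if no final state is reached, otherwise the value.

Answer: DIVERGES (no final state within 18 steps)

Execution trace:
0. [C=((λx. (x x)) (λx. (x x))) | E=∅ | K=∅]
1. [C=(λx. (x x)) | E=∅ | K=[arg]]
2. [C=(λx. (x x)) | E=∅ | K=[fun]]
3. [C=(x x) | E={x↦clo(λx. (x x), ∅)} | K=∅]
4. [C=x | E={x↦clo(λx. (x x), ∅)} | K=[arg]]
5. [C=x | E={x↦clo(λx. (x x), ∅)} | K=[fun]]
… configuration repeats with period 3 (steps 3–5 recur indefinitely) …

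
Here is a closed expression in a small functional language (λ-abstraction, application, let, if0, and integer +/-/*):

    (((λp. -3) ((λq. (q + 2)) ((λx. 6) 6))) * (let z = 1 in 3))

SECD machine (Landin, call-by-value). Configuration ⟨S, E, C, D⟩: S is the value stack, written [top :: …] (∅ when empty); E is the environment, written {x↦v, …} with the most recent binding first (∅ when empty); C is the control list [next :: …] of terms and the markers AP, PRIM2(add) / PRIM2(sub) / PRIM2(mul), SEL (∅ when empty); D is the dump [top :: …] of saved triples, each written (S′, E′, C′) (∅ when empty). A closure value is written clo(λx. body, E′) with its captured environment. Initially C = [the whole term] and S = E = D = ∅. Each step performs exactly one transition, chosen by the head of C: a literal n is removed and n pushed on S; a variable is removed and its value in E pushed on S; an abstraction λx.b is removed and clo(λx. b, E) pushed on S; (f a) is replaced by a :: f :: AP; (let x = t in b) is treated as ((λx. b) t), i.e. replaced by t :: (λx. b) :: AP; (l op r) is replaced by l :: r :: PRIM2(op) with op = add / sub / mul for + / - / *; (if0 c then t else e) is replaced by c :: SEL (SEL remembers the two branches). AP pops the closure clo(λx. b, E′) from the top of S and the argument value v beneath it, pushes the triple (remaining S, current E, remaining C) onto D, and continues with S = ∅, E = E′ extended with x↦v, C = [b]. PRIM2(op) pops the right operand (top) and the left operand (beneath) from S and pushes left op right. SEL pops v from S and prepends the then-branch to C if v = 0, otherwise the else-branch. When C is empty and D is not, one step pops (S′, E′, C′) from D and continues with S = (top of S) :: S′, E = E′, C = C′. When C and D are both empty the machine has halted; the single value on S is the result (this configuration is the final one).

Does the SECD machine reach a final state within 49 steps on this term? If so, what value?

Answer: -9

Execution trace:
t=0: [S=∅ | E=∅ | C=[(((λp. -3) ((λq. (q + 2)) ((λx. 6) 6))) * (let z = 1 in 3))] | D=∅]
t=1: [S=∅ | E=∅ | C=[((λp. -3) ((λq. (q + 2)) ((λx. 6) 6))) :: (let z = 1 in 3) :: PRIM2(mul)] | D=∅]
t=2: [S=∅ | E=∅ | C=[((λq. (q + 2)) ((λx. 6) 6)) :: (λp. -3) :: AP :: (let z = 1 in 3) :: PRIM2(mul)] | D=∅]
t=3: [S=∅ | E=∅ | C=[((λx. 6) 6) :: (λq. (q + 2)) :: AP :: (λp. -3) :: AP :: (let z = 1 in 3) :: PRIM2(mul)] | D=∅]
t=4: [S=∅ | E=∅ | C=[6 :: (λx. 6) :: AP :: (λq. (q + 2)) :: AP :: (λp. -3) :: AP :: (let z = 1 in 3) :: PRIM2(mul)] | D=∅]
t=5: [S=[6] | E=∅ | C=[(λx. 6) :: AP :: (λq. (q + 2)) :: AP :: (λp. -3) :: AP :: (let z = 1 in 3) :: PRIM2(mul)] | D=∅]
t=6: [S=[clo(λx. 6, ∅) :: 6] | E=∅ | C=[AP :: (λq. (q + 2)) :: AP :: (λp. -3) :: AP :: (let z = 1 in 3) :: PRIM2(mul)] | D=∅]
t=7: [S=∅ | E={x↦6} | C=[6] | D=[(∅, ∅, [(λq. (q + 2)) :: AP :: (λp. -3) :: AP :: (let z = 1 in 3) :: PRIM2(mul)])]]
t=8: [S=[6] | E={x↦6} | C=∅ | D=[(∅, ∅, [(λq. (q + 2)) :: AP :: (λp. -3) :: AP :: (let z = 1 in 3) :: PRIM2(mul)])]]
t=9: [S=[6] | E=∅ | C=[(λq. (q + 2)) :: AP :: (λp. -3) :: AP :: (let z = 1 in 3) :: PRIM2(mul)] | D=∅]
t=10: [S=[clo(λq. (q + 2), ∅) :: 6] | E=∅ | C=[AP :: (λp. -3) :: AP :: (let z = 1 in 3) :: PRIM2(mul)] | D=∅]
t=11: [S=∅ | E={q↦6} | C=[(q + 2)] | D=[(∅, ∅, [(λp. -3) :: AP :: (let z = 1 in 3) :: PRIM2(mul)])]]
t=12: [S=∅ | E={q↦6} | C=[q :: 2 :: PRIM2(add)] | D=[(∅, ∅, [(λp. -3) :: AP :: (let z = 1 in 3) :: PRIM2(mul)])]]
t=13: [S=[6] | E={q↦6} | C=[2 :: PRIM2(add)] | D=[(∅, ∅, [(λp. -3) :: AP :: (let z = 1 in 3) :: PRIM2(mul)])]]
t=14: [S=[2 :: 6] | E={q↦6} | C=[PRIM2(add)] | D=[(∅, ∅, [(λp. -3) :: AP :: (let z = 1 in 3) :: PRIM2(mul)])]]
t=15: [S=[8] | E={q↦6} | C=∅ | D=[(∅, ∅, [(λp. -3) :: AP :: (let z = 1 in 3) :: PRIM2(mul)])]]
t=16: [S=[8] | E=∅ | C=[(λp. -3) :: AP :: (let z = 1 in 3) :: PRIM2(mul)] | D=∅]
t=17: [S=[clo(λp. -3, ∅) :: 8] | E=∅ | C=[AP :: (let z = 1 in 3) :: PRIM2(mul)] | D=∅]
t=18: [S=∅ | E={p↦8} | C=[-3] | D=[(∅, ∅, [(let z = 1 in 3) :: PRIM2(mul)])]]
t=19: [S=[-3] | E={p↦8} | C=∅ | D=[(∅, ∅, [(let z = 1 in 3) :: PRIM2(mul)])]]
t=20: [S=[-3] | E=∅ | C=[(let z = 1 in 3) :: PRIM2(mul)] | D=∅]
t=21: [S=[-3] | E=∅ | C=[1 :: (λz. 3) :: AP :: PRIM2(mul)] | D=∅]
t=22: [S=[1 :: -3] | E=∅ | C=[(λz. 3) :: AP :: PRIM2(mul)] | D=∅]
t=23: [S=[clo(λz. 3, ∅) :: 1 :: -3] | E=∅ | C=[AP :: PRIM2(mul)] | D=∅]
t=24: [S=∅ | E={z↦1} | C=[3] | D=[([-3], ∅, [PRIM2(mul)])]]
t=25: [S=[3] | E={z↦1} | C=∅ | D=[([-3], ∅, [PRIM2(mul)])]]
t=26: [S=[3 :: -3] | E=∅ | C=[PRIM2(mul)] | D=∅]
t=27: [S=[-9] | E=∅ | C=∅ | D=∅]
→ final value -9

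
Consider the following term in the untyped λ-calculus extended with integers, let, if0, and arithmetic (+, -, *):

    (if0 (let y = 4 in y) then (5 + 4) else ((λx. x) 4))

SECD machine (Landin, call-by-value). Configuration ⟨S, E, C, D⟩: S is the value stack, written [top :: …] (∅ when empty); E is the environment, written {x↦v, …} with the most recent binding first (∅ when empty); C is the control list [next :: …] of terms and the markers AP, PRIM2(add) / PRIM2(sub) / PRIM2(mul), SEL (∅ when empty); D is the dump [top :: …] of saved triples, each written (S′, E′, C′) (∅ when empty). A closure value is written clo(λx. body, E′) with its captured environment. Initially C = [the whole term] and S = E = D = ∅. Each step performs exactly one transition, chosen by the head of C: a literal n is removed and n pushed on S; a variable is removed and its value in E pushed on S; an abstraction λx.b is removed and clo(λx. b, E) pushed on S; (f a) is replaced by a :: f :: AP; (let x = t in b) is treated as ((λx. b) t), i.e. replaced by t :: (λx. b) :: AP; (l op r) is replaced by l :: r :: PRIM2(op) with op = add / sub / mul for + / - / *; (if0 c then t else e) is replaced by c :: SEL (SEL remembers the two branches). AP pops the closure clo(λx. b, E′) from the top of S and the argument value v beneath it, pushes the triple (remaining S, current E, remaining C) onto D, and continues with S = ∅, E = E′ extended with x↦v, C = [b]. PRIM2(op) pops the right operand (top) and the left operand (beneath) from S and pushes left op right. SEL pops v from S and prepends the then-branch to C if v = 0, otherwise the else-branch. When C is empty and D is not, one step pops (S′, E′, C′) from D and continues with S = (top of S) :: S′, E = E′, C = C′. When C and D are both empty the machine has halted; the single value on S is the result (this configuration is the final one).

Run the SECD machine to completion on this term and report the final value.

0. <S=∅, E=∅, C=[(if0 (let y = 4 in y) then (5 + 4) else ((λx. x) 4))], D=∅>
1. <S=∅, E=∅, C=[(let y = 4 in y) :: SEL], D=∅>
2. <S=∅, E=∅, C=[4 :: (λy. y) :: AP :: SEL], D=∅>
3. <S=[4], E=∅, C=[(λy. y) :: AP :: SEL], D=∅>
4. <S=[clo(λy. y, ∅) :: 4], E=∅, C=[AP :: SEL], D=∅>
5. <S=∅, E={y↦4}, C=[y], D=[(∅, ∅, [SEL])]>
6. <S=[4], E={y↦4}, C=∅, D=[(∅, ∅, [SEL])]>
7. <S=[4], E=∅, C=[SEL], D=∅>
8. <S=∅, E=∅, C=[((λx. x) 4)], D=∅>
9. <S=∅, E=∅, C=[4 :: (λx. x) :: AP], D=∅>
10. <S=[4], E=∅, C=[(λx. x) :: AP], D=∅>
11. <S=[clo(λx. x, ∅) :: 4], E=∅, C=[AP], D=∅>
12. <S=∅, E={x↦4}, C=[x], D=[(∅, ∅, ∅)]>
13. <S=[4], E={x↦4}, C=∅, D=[(∅, ∅, ∅)]>
14. <S=[4], E=∅, C=∅, D=∅>
→ final value 4

Answer: 4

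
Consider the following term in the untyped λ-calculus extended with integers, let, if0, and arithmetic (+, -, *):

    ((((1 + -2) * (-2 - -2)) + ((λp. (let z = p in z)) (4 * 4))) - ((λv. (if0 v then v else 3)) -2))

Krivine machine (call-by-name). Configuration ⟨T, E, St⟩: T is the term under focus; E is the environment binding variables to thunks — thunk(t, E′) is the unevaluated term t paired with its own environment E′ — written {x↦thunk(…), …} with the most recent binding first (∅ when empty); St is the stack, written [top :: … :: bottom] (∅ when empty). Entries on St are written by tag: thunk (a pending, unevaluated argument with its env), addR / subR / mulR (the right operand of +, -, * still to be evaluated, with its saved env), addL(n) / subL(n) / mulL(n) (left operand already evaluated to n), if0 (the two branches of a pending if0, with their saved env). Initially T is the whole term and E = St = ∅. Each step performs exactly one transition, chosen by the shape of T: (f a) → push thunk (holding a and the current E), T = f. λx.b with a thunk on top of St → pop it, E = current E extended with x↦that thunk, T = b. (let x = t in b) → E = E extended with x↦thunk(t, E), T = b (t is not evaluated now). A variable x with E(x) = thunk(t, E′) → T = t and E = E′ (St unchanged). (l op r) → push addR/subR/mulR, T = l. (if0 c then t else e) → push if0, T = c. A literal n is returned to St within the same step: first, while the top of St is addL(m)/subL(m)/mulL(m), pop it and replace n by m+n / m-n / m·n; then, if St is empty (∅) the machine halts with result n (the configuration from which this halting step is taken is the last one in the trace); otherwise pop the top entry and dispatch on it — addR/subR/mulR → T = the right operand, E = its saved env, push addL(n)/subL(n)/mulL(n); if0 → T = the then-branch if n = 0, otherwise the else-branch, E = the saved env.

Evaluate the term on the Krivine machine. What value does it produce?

Answer: 13

Derivation:
[0] <T=((((1 + -2) * (-2 - -2)) + ((λp. (let z = p in z)) (4 * 4))) - ((λv. (if0 v then v else 3)) -2)), E=∅, St=∅>
[1] <T=(((1 + -2) * (-2 - -2)) + ((λp. (let z = p in z)) (4 * 4))), E=∅, St=[subR]>
[2] <T=((1 + -2) * (-2 - -2)), E=∅, St=[addR :: subR]>
[3] <T=(1 + -2), E=∅, St=[mulR :: addR :: subR]>
[4] <T=1, E=∅, St=[addR :: mulR :: addR :: subR]>
[5] <T=-2, E=∅, St=[addL(1) :: mulR :: addR :: subR]>
[6] <T=(-2 - -2), E=∅, St=[mulL(-1) :: addR :: subR]>
[7] <T=-2, E=∅, St=[subR :: mulL(-1) :: addR :: subR]>
[8] <T=-2, E=∅, St=[subL(-2) :: mulL(-1) :: addR :: subR]>
[9] <T=((λp. (let z = p in z)) (4 * 4)), E=∅, St=[addL(0) :: subR]>
[10] <T=(λp. (let z = p in z)), E=∅, St=[thunk :: addL(0) :: subR]>
[11] <T=(let z = p in z), E={p↦thunk((4 * 4), ∅)}, St=[addL(0) :: subR]>
[12] <T=z, E={z↦thunk(p, {p↦thunk((4 * 4), ∅)}), p↦thunk((4 * 4), ∅)}, St=[addL(0) :: subR]>
[13] <T=p, E={p↦thunk((4 * 4), ∅)}, St=[addL(0) :: subR]>
[14] <T=(4 * 4), E=∅, St=[addL(0) :: subR]>
[15] <T=4, E=∅, St=[mulR :: addL(0) :: subR]>
[16] <T=4, E=∅, St=[mulL(4) :: addL(0) :: subR]>
[17] <T=((λv. (if0 v then v else 3)) -2), E=∅, St=[subL(16)]>
[18] <T=(λv. (if0 v then v else 3)), E=∅, St=[thunk :: subL(16)]>
[19] <T=(if0 v then v else 3), E={v↦thunk(-2, ∅)}, St=[subL(16)]>
[20] <T=v, E={v↦thunk(-2, ∅)}, St=[if0 :: subL(16)]>
[21] <T=-2, E=∅, St=[if0 :: subL(16)]>
[22] <T=3, E={v↦thunk(-2, ∅)}, St=[subL(16)]>
→ final value 13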